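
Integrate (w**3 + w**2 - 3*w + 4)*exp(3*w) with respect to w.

Use integration by parts with u = w**3 + w**2 - 3*w + 4, dv = exp(3*w) dw, so v = exp(3*w)/3.
Apply parts 3 times (tabular method): alternate signs, differentiate u down to 0, integrate dv up.

(w**3 - 3*w + 5)*exp(3*w)/3 + C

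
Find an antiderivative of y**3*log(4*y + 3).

y**4*log(4*y + 3)/4 - y**4/16 + y**3/16 - 9*y**2/128 + 27*y/256 - 81*log(4*y + 3)/1024 + C

Use integration by parts with u = log(4*y + 3), dv = y**3 dy.
Then du = 4/(4*y + 3) dy and v = y**4/4.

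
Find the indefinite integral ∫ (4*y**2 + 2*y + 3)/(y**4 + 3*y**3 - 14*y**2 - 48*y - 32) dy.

Factor the denominator: (y - 4)*(y + 1)*(y + 2)*(y + 4).
Partial-fraction decomposition: -59/(48*(y + 4)) + 5/(4*(y + 2)) - 1/(3*(y + 1)) + 5/(16*(y - 4)).
Integrate each term: A/(y−a) contributes A·log|y−a|.

5*log(y - 4)/16 - log(y + 1)/3 + 5*log(y + 2)/4 - 59*log(y + 4)/48 + C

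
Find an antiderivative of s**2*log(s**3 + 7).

Let u = s**3 + 7, so du = (3*s**2) ds.
The integral becomes (1/3)·∫ log(u) du; integrate by parts with u′=log(u), dv′=du.

s**3*log(s**3 + 7)/3 - s**3/3 + 7*log(s**3 + 7)/3 + C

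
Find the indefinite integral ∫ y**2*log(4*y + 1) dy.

Use integration by parts with u = log(4*y + 1), dv = y**2 dy.
Then du = 4/(4*y + 1) dy and v = y**3/3.

y**3*log(4*y + 1)/3 - y**3/9 + y**2/24 - y/48 + log(4*y + 1)/192 + C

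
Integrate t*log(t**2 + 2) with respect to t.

t**2*log(t**2 + 2)/2 - t**2/2 + log(t**2 + 2) + C

Let u = t**2 + 2, so du = (2*t) dt.
The integral becomes (1/2)·∫ log(u) du; integrate by parts with u′=log(u), dv′=du.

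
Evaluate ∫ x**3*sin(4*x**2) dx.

Let u = x², du = 2x dx; rewrite as (1/2)∫ u^1·sin(4u) du.
Now integrate by parts 1 time.

-x**2*cos(4*x**2)/8 + sin(4*x**2)/32 + C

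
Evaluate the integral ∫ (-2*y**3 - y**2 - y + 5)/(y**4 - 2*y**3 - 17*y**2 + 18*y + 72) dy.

-143*log(y - 4)/42 + 61*log(y - 3)/30 + 19*log(y + 2)/30 - 53*log(y + 3)/42 + C

Factor the denominator: (y - 4)*(y - 3)*(y + 2)*(y + 3).
Partial-fraction decomposition: -53/(42*(y + 3)) + 19/(30*(y + 2)) + 61/(30*(y - 3)) - 143/(42*(y - 4)).
Integrate each term: A/(y−a) contributes A·log|y−a|.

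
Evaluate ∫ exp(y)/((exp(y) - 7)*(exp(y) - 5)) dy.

Let u = e^y, du = e^y dy.
The integral becomes ∫ du/((u-5)(u-7)); decompose into partial fractions.

log(exp(y) - 7)/2 - log(exp(y) - 5)/2 + C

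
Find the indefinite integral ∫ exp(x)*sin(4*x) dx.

exp(x)*sin(4*x)/17 - 4*exp(x)*cos(4*x)/17 + C

Let I denote the integral. Integrate by parts with u = sin(4*x), dv = exp(x) dx, so v = exp(x): I = exp(x)*sin(4*x) − 4·∫ exp(x)*cos(4*x) dx.
Apply parts again with u = cos(4*x), dv = exp(x) dx: ∫ exp(x)*cos(4*x) dx = exp(x)*cos(4*x) + 4·I. Substituting back brings back I: I = exp(x)*sin(4*x) - 4*exp(x)*cos(4*x) − 16·I.
Solving for I: (1 + 16)·I equals the remaining terms, so I = (1/17)·(exp(x)*sin(4*x) - 4*exp(x)*cos(4*x)).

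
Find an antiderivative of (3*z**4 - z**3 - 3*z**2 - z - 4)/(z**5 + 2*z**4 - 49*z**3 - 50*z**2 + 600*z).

Factor the denominator: z*(z - 5)*(z - 4)*(z + 5)*(z + 6).
Partial-fraction decomposition: 1999/(330*(z + 6)) - 107/(25*(z + 5)) - 9/(5*(z - 4)) + 833/(275*(z - 5)) - 1/(150*z).
Integrate each term: A/(z−a) contributes A·log|z−a|.

-log(z)/150 + 833*log(z - 5)/275 - 9*log(z - 4)/5 - 107*log(z + 5)/25 + 1999*log(z + 6)/330 + C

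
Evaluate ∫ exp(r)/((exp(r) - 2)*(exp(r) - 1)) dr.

Let u = e^r, du = e^r dr.
The integral becomes ∫ du/((u-2)(u-1)); decompose into partial fractions.

log(exp(r) - 2) - log(exp(r) - 1) + C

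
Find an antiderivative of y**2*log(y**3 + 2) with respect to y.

y**3*log(y**3 + 2)/3 - y**3/3 + 2*log(y**3 + 2)/3 + C

Let u = y**3 + 2, so du = (3*y**2) dy.
The integral becomes (1/3)·∫ log(u) du; integrate by parts with u′=log(u), dv′=du.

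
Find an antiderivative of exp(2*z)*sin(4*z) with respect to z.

Let I denote the integral. Integrate by parts with u = sin(4*z), dv = exp(2*z) dz, so v = exp(2*z)/2: I = exp(2*z)*sin(4*z)/2 − 2·∫ exp(2*z)*cos(4*z) dz.
Apply parts again with u = cos(4*z), dv = exp(2*z) dz: ∫ exp(2*z)*cos(4*z) dz = exp(2*z)*cos(4*z)/2 + 2·I. Substituting back brings back I: I = exp(2*z)*sin(4*z)/2 - exp(2*z)*cos(4*z) − 4·I.
Solving for I: (1 + 4)·I equals the remaining terms, so I = (1/5)·(exp(2*z)*sin(4*z)/2 - exp(2*z)*cos(4*z)).

exp(2*z)*sin(4*z)/10 - exp(2*z)*cos(4*z)/5 + C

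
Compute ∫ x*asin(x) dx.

x**2*asin(x)/2 + x*sqrt(-x**2 + 1)/4 - asin(x)/4 + C

Use integration by parts with u = arcsin(x), dv = x dx.
Then du = 1/sqrt(-x**2 + 1) dx.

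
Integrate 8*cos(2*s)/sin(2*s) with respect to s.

4*log(sin(2*s)) + C

Let u = sin(2*s), so du = (2*cos(2*s)) ds.
Rewriting, the integral becomes 4·∫ 1/u du = 4·log(u).
Substituting back, u = sin(2*s).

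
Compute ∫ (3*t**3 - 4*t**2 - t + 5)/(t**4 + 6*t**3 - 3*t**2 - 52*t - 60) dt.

47*log(t - 3)/200 - 277*log(t + 2)/75 + 155*log(t + 5)/24 - 11/(5*t + 10) + C

Factor the denominator: (t - 3)*(t + 2)**2*(t + 5).
Partial-fraction decomposition: 155/(24*(t + 5)) - 277/(75*(t + 2)) + 11/(5*(t + 2)**2) + 47/(200*(t - 3)).
Integrate each term; A/(t−a) gives A·log|t−a|; A/(t−a)² gives −A/(t−a).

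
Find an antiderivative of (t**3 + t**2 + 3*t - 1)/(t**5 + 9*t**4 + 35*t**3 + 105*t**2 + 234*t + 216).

-11*log(t + 2)/26 + 14*log(t + 3)/9 - 61*log(t + 4)/50 + 128*log(t**2 + 9)/2925 - 58*atan(t/3)/2925 + C

Factor the denominator: (t + 2)*(t + 3)*(t + 4)*(t**2 + 9).
Partial-fraction decomposition: 2*(128*t - 87)/(2925*(t**2 + 9)) - 61/(50*(t + 4)) + 14/(9*(t + 3)) - 11/(26*(t + 2)).
Integrate each term; A/(t−a) gives A·log|t−a|; the (Bt+D)/(t²+p²) term gives a log and an atan.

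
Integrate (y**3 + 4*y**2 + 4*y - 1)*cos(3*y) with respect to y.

y**3*sin(3*y)/3 + 4*y**2*sin(3*y)/3 + y**2*cos(3*y)/3 + 10*y*sin(3*y)/9 + 8*y*cos(3*y)/9 - 17*sin(3*y)/27 + 10*cos(3*y)/27 + C

Use integration by parts with u = y**3 + 4*y**2 + 4*y - 1, dv = cos(3*y) dy, so v = sin(3*y)/3.
Apply parts 3 times (tabular method): alternate signs, differentiate u down to 0, integrate dv up.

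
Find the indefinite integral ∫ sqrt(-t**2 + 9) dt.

Substitute t = 3·sin(θ), so dt = 3·cos(θ) dθ and the radical becomes sqrt(-t**2 + 9) = 3·cos(θ) by the Pythagorean identity.
Integrate the resulting trig expression in θ, then back-substitute θ = asin(t/3), sin(θ) = t/3, cos(θ) = sqrt(-t**2 + 9)/3 (absorbing any constant into C).

t*sqrt(-t**2 + 9)/2 + 9*asin(t/3)/2 + C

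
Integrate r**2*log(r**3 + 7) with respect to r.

Let u = r**3 + 7, so du = (3*r**2) dr.
The integral becomes (1/3)·∫ log(u) du; integrate by parts with u′=log(u), dv′=du.

r**3*log(r**3 + 7)/3 - r**3/3 + 7*log(r**3 + 7)/3 + C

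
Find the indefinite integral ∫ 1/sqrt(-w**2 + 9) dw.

Substitute w = 3·sin(θ), so dw = 3·cos(θ) dθ and the radical becomes sqrt(-w**2 + 9) = 3·cos(θ) by the Pythagorean identity.
Integrate the resulting trig expression in θ, then back-substitute θ = asin(w/3), sin(θ) = w/3, cos(θ) = sqrt(-w**2 + 9)/3 (absorbing any constant into C).

asin(w/3) + C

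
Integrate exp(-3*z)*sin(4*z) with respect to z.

-3*exp(-3*z)*sin(4*z)/25 - 4*exp(-3*z)*cos(4*z)/25 + C

Let I denote the integral. Integrate by parts with u = sin(4*z), dv = exp(-3*z) dz, so v = -exp(-3*z)/3: I = -exp(-3*z)*sin(4*z)/3 + (4/3)·∫ exp(-3*z)*cos(4*z) dz.
Apply parts again with u = cos(4*z), dv = exp(-3*z) dz: ∫ exp(-3*z)*cos(4*z) dz = -exp(-3*z)*cos(4*z)/3 − (4/3)·I. Substituting back brings back I: I = -exp(-3*z)*sin(4*z)/3 - 4*exp(-3*z)*cos(4*z)/9 − (16/9)·I.
Solving for I: (1 + 16/9)·I equals the remaining terms, so I = (9/25)·(-exp(-3*z)*sin(4*z)/3 - 4*exp(-3*z)*cos(4*z)/9).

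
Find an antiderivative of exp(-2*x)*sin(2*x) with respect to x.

Let I denote the integral. Integrate by parts with u = sin(2*x), dv = exp(-2*x) dx, so v = -exp(-2*x)/2: I = -exp(-2*x)*sin(2*x)/2 + ∫ exp(-2*x)*cos(2*x) dx.
Apply parts again with u = cos(2*x), dv = exp(-2*x) dx: ∫ exp(-2*x)*cos(2*x) dx = -exp(-2*x)*cos(2*x)/2 − I. Substituting back brings back I: I = -exp(-2*x)*sin(2*x)/2 - exp(-2*x)*cos(2*x)/2 − I.
Solving for I: (1 + 1)·I equals the remaining terms, so I = (1/2)·(-exp(-2*x)*sin(2*x)/2 - exp(-2*x)*cos(2*x)/2).

-exp(-2*x)*sin(2*x)/4 - exp(-2*x)*cos(2*x)/4 + C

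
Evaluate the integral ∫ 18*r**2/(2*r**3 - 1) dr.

Let u = 2*r**3 - 1, so du = (6*r**2) dr.
Rewriting, the integral becomes 3·∫ 1/u du = 3·log(u).
Substituting back, u = 2*r**3 - 1.

3*log(2*r**3 - 1) + C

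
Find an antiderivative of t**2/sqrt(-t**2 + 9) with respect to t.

-t*sqrt(-t**2 + 9)/2 + 9*asin(t/3)/2 + C

Substitute t = 3·sin(θ), so dt = 3·cos(θ) dθ and the radical becomes sqrt(-t**2 + 9) = 3·cos(θ) by the Pythagorean identity.
Integrate the resulting trig expression in θ, then back-substitute θ = asin(t/3), sin(θ) = t/3, cos(θ) = sqrt(-t**2 + 9)/3 (absorbing any constant into C).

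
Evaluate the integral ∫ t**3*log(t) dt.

t**4*log(t)/4 - t**4/16 + C

Use integration by parts with u = log(t), dv = t**3 dt.
Then du = 1/t dt and v = t**4/4.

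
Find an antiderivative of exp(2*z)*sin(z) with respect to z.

2*exp(2*z)*sin(z)/5 - exp(2*z)*cos(z)/5 + C

Let I denote the integral. Integrate by parts with u = sin(z), dv = exp(2*z) dz, so v = exp(2*z)/2: I = exp(2*z)*sin(z)/2 − (1/2)·∫ exp(2*z)*cos(z) dz.
Apply parts again with u = cos(z), dv = exp(2*z) dz: ∫ exp(2*z)*cos(z) dz = exp(2*z)*cos(z)/2 + (1/2)·I. Substituting back brings back I: I = exp(2*z)*sin(z)/2 - exp(2*z)*cos(z)/4 − (1/4)·I.
Solving for I: (1 + 1/4)·I equals the remaining terms, so I = (4/5)·(exp(2*z)*sin(z)/2 - exp(2*z)*cos(z)/4).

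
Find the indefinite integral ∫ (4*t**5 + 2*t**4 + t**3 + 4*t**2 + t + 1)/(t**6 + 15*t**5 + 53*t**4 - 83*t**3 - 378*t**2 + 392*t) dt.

log(t)/392 + 187*log(t - 2)/972 - 13*log(t - 1)/320 + 3587*log(t + 4)/1080 + 399611*log(t + 7)/762048 + 62579/(1512*t + 10584) + C

Factor the denominator: t*(t - 2)*(t - 1)*(t + 4)*(t + 7)**2.
Partial-fraction decomposition: 399611/(762048*(t + 7)) - 62579/(1512*(t + 7)**2) + 3587/(1080*(t + 4)) - 13/(320*(t - 1)) + 187/(972*(t - 2)) + 1/(392*t).
Integrate each term; A/(t−a) gives A·log|t−a|; A/(t−a)² gives −A/(t−a).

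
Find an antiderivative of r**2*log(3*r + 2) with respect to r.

r**3*log(3*r + 2)/3 - r**3/9 + r**2/9 - 4*r/27 + 8*log(3*r + 2)/81 + C

Use integration by parts with u = log(3*r + 2), dv = r**2 dr.
Then du = 3/(3*r + 2) dr and v = r**3/3.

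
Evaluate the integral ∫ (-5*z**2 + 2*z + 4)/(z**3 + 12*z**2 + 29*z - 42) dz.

log(z - 1)/56 + 188*log(z + 6)/7 - 255*log(z + 7)/8 + C

Factor the denominator: (z - 1)*(z + 6)*(z + 7).
Partial-fraction decomposition: -255/(8*(z + 7)) + 188/(7*(z + 6)) + 1/(56*(z - 1)).
Integrate each term: A/(z−a) contributes A·log|z−a|.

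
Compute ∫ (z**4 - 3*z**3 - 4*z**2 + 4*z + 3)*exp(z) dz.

(z**4 - 7*z**3 + 17*z**2 - 30*z + 33)*exp(z) + C

Use integration by parts with u = z**4 - 3*z**3 - 4*z**2 + 4*z + 3, dv = exp(z) dz, so v = exp(z).
Apply parts 4 times (tabular method): alternate signs, differentiate u down to 0, integrate dv up.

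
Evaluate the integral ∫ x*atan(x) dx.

x**2*atan(x)/2 - x/2 + atan(x)/2 + C

Use integration by parts with u = arctan(x), dv = x dx.
Then du = 1/(x**2 + 1) dx.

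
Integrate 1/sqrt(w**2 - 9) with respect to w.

Substitute w = 3·sec(θ), so dw = 3·sec(θ)*tan(θ) dθ and the radical becomes sqrt(w**2 - 9) = 3·tan(θ) by the Pythagorean identity.
Integrate the resulting trig expression in θ, then back-substitute sec(θ) = w/3, tan(θ) = sqrt(w**2 - 9)/3 (absorbing any constant into C).

log(w + sqrt(w**2 - 9)) + C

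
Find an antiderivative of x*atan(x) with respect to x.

Use integration by parts with u = arctan(x), dv = x dx.
Then du = 1/(x**2 + 1) dx.

x**2*atan(x)/2 - x/2 + atan(x)/2 + C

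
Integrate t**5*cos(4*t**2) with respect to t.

Let u = t², du = 2t dt; rewrite as (1/2)∫ u^2·cos(4u) du.
Now integrate by parts 2 times.

t**4*sin(4*t**2)/8 + t**2*cos(4*t**2)/16 - sin(4*t**2)/64 + C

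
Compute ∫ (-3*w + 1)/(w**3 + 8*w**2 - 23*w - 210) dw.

-7*log(w - 5)/66 - 19*log(w + 6)/11 + 11*log(w + 7)/6 + C

Factor the denominator: (w - 5)*(w + 6)*(w + 7).
Partial-fraction decomposition: 11/(6*(w + 7)) - 19/(11*(w + 6)) - 7/(66*(w - 5)).
Integrate each term: A/(w−a) contributes A·log|w−a|.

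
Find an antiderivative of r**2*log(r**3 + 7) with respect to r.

r**3*log(r**3 + 7)/3 - r**3/3 + 7*log(r**3 + 7)/3 + C

Let u = r**3 + 7, so du = (3*r**2) dr.
The integral becomes (1/3)·∫ log(u) du; integrate by parts with u′=log(u), dv′=du.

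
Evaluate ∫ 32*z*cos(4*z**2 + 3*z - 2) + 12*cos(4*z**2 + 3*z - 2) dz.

Let u = 4*z**2 + 3*z - 2, so du = (8*z + 3) dz.
Rewriting, the integral becomes 4·∫ cos(u) du = 4·sin(u).
Substituting back, u = 4*z**2 + 3*z - 2.

4*sin(4*z**2 + 3*z - 2) + C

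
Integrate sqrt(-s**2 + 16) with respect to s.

Substitute s = 4·sin(θ), so ds = 4·cos(θ) dθ and the radical becomes sqrt(-s**2 + 16) = 4·cos(θ) by the Pythagorean identity.
Integrate the resulting trig expression in θ, then back-substitute θ = asin(s/4), sin(θ) = s/4, cos(θ) = sqrt(-s**2 + 16)/4 (absorbing any constant into C).

s*sqrt(-s**2 + 16)/2 + 8*asin(s/4) + C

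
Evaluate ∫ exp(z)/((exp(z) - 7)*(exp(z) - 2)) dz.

Let u = e^z, du = e^z dz.
The integral becomes ∫ du/((u-2)(u-7)); decompose into partial fractions.

log(exp(z) - 7)/5 - log(exp(z) - 2)/5 + C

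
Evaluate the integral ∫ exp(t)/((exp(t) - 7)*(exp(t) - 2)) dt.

log(exp(t) - 7)/5 - log(exp(t) - 2)/5 + C

Let u = e^t, du = e^t dt.
The integral becomes ∫ du/((u-7)(u-2)); decompose into partial fractions.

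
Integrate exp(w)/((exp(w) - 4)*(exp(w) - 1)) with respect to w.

Let u = e^w, du = e^w dw.
The integral becomes ∫ du/((u-4)(u-1)); decompose into partial fractions.

log(exp(w) - 4)/3 - log(exp(w) - 1)/3 + C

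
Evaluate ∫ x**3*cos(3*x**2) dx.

Let u = x², du = 2x dx; rewrite as (1/2)∫ u^1·cos(3u) du.
Now integrate by parts 1 time.

x**2*sin(3*x**2)/6 + cos(3*x**2)/18 + C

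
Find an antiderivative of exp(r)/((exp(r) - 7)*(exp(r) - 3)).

log(exp(r) - 7)/4 - log(exp(r) - 3)/4 + C

Let u = e^r, du = e^r dr.
The integral becomes ∫ du/((u-3)(u-7)); decompose into partial fractions.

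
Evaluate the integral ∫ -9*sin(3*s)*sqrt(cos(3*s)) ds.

2*cos(3*s)**(3/2) + C

Let u = cos(3*s), so du = (-3*sin(3*s)) ds.
Rewriting, the integral becomes 3·∫ √u du = 3·(2/3)u^(3/2).
Substituting back, u = cos(3*s).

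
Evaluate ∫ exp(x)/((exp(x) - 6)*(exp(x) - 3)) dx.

log(exp(x) - 6)/3 - log(exp(x) - 3)/3 + C

Let u = e^x, du = e^x dx.
The integral becomes ∫ du/((u-6)(u-3)); decompose into partial fractions.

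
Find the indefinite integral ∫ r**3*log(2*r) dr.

Use integration by parts with u = log(2*r), dv = r**3 dr.
Then du = 1/r dr and v = r**4/4.

r**4*(log(r) + log(2))/4 - r**4/16 + C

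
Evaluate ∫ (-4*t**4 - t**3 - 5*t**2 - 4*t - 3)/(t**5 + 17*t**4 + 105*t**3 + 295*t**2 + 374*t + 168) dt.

-7*log(t + 1)/36 + 71*log(t + 2)/10 - 333*log(t + 3)/8 + 1027*log(t + 4)/18 - 9481*log(t + 7)/360 + C

Factor the denominator: (t + 1)*(t + 2)*(t + 3)*(t + 4)*(t + 7).
Partial-fraction decomposition: -9481/(360*(t + 7)) + 1027/(18*(t + 4)) - 333/(8*(t + 3)) + 71/(10*(t + 2)) - 7/(36*(t + 1)).
Integrate each term: A/(t−a) contributes A·log|t−a|.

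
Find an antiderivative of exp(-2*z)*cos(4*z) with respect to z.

Let I denote the integral. Integrate by parts with u = cos(4*z), dv = exp(-2*z) dz, so v = -exp(-2*z)/2: I = -exp(-2*z)*cos(4*z)/2 − 2·∫ exp(-2*z)*sin(4*z) dz.
Apply parts again with u = sin(4*z), dv = exp(-2*z) dz: ∫ exp(-2*z)*sin(4*z) dz = -exp(-2*z)*sin(4*z)/2 + 2·I. Substituting back brings back I: I = exp(-2*z)*sin(4*z) - exp(-2*z)*cos(4*z)/2 − 4·I.
Solving for I: (1 + 4)·I equals the remaining terms, so I = (1/5)·(exp(-2*z)*sin(4*z) - exp(-2*z)*cos(4*z)/2).

exp(-2*z)*sin(4*z)/5 - exp(-2*z)*cos(4*z)/10 + C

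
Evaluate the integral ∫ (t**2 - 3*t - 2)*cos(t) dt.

t**2*sin(t) - 3*t*sin(t) + 2*t*cos(t) - 4*sin(t) - 3*cos(t) + C

Use integration by parts with u = t**2 - 3*t - 2, dv = cos(t) dt, so v = sin(t).
Apply parts 2 times (tabular method): alternate signs, differentiate u down to 0, integrate dv up.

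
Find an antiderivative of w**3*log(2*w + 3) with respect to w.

w**4*log(2*w + 3)/4 - w**4/16 + w**3/8 - 9*w**2/32 + 27*w/32 - 81*log(2*w + 3)/64 + C

Use integration by parts with u = log(2*w + 3), dv = w**3 dw.
Then du = 2/(2*w + 3) dw and v = w**4/4.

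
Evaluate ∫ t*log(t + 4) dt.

Use integration by parts with u = log(t + 4), dv = t dt.
Then du = 1/(t + 4) dt and v = t**2/2.

t**2*log(t + 4)/2 - t**2/4 + 2*t - 8*log(t + 4) + C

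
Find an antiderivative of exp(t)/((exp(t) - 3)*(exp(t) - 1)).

log(exp(t) - 3)/2 - log(exp(t) - 1)/2 + C

Let u = e^t, du = e^t dt.
The integral becomes ∫ du/((u-1)(u-3)); decompose into partial fractions.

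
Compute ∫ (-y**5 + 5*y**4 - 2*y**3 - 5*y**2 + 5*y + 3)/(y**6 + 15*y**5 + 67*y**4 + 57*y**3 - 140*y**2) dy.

Factor the denominator: y**2*(y - 1)*(y + 4)*(y + 5)*(y + 7).
Partial-fraction decomposition: -29221/(2352*(y + 7)) + 6353/(300*(y + 5)) - 467/(48*(y + 4)) + 1/(48*(y - 1)) - 871/(19600*y) - 3/(140*y**2).
Integrate each term; A/(y−a) gives A·log|y−a|; A/(y−a)² gives −A/(y−a).

-871*log(y)/19600 + log(y - 1)/48 - 467*log(y + 4)/48 + 6353*log(y + 5)/300 - 29221*log(y + 7)/2352 + 3/(140*y) + C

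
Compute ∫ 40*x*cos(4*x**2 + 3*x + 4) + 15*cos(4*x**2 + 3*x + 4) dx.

Let u = 4*x**2 + 3*x + 4, so du = (8*x + 3) dx.
Rewriting, the integral becomes 5·∫ cos(u) du = 5·sin(u).
Substituting back, u = 4*x**2 + 3*x + 4.

5*sin(4*x**2 + 3*x + 4) + C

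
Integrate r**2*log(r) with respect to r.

Use integration by parts with u = log(r), dv = r**2 dr.
Then du = 1/r dr and v = r**3/3.

r**3*log(r)/3 - r**3/9 + C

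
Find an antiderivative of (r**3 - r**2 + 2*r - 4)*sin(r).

-r**3*cos(r) + 3*r**2*sin(r) + r**2*cos(r) - 2*r*sin(r) + 4*r*cos(r) - 4*sin(r) + 2*cos(r) + C

Use integration by parts with u = r**3 - r**2 + 2*r - 4, dv = sin(r) dr, so v = -cos(r).
Apply parts 3 times (tabular method): alternate signs, differentiate u down to 0, integrate dv up.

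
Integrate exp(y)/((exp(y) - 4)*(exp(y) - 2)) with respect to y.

Let u = e^y, du = e^y dy.
The integral becomes ∫ du/((u-4)(u-2)); decompose into partial fractions.

log(exp(y) - 4)/2 - log(exp(y) - 2)/2 + C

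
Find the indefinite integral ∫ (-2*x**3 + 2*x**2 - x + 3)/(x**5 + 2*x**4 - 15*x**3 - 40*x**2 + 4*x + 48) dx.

Factor the denominator: (x - 4)*(x - 1)*(x + 2)**2*(x + 3).
Partial-fraction decomposition: 39/(14*(x + 3)) - 95/(36*(x + 2)) + 29/(18*(x + 2)**2) - 1/(54*(x - 1)) - 97/(756*(x - 4)).
Integrate each term; A/(x−a) gives A·log|x−a|; A/(x−a)² gives −A/(x−a).

-97*log(x - 4)/756 - log(x - 1)/54 - 95*log(x + 2)/36 + 39*log(x + 3)/14 - 29/(18*x + 36) + C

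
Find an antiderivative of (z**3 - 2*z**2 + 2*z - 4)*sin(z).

Use integration by parts with u = z**3 - 2*z**2 + 2*z - 4, dv = sin(z) dz, so v = -cos(z).
Apply parts 3 times (tabular method): alternate signs, differentiate u down to 0, integrate dv up.

-z**3*cos(z) + 3*z**2*sin(z) + 2*z**2*cos(z) - 4*z*sin(z) + 4*z*cos(z) - 4*sin(z) + C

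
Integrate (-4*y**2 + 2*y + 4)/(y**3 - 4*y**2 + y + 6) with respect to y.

Factor the denominator: (y - 3)*(y - 2)*(y + 1).
Partial-fraction decomposition: -1/(6*(y + 1)) + 8/(3*(y - 2)) - 13/(2*(y - 3)).
Integrate each term: A/(y−a) contributes A·log|y−a|.

-13*log(y - 3)/2 + 8*log(y - 2)/3 - log(y + 1)/6 + C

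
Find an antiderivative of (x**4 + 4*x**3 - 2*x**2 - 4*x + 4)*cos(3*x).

x**4*sin(3*x)/3 + 4*x**3*sin(3*x)/3 + 4*x**3*cos(3*x)/9 - 10*x**2*sin(3*x)/9 + 4*x**2*cos(3*x)/3 - 20*x*sin(3*x)/9 - 20*x*cos(3*x)/27 + 128*sin(3*x)/81 - 20*cos(3*x)/27 + C

Use integration by parts with u = x**4 + 4*x**3 - 2*x**2 - 4*x + 4, dv = cos(3*x) dx, so v = sin(3*x)/3.
Apply parts 4 times (tabular method): alternate signs, differentiate u down to 0, integrate dv up.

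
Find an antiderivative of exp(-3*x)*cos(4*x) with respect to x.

4*exp(-3*x)*sin(4*x)/25 - 3*exp(-3*x)*cos(4*x)/25 + C

Let I denote the integral. Integrate by parts with u = cos(4*x), dv = exp(-3*x) dx, so v = -exp(-3*x)/3: I = -exp(-3*x)*cos(4*x)/3 − (4/3)·∫ exp(-3*x)*sin(4*x) dx.
Apply parts again with u = sin(4*x), dv = exp(-3*x) dx: ∫ exp(-3*x)*sin(4*x) dx = -exp(-3*x)*sin(4*x)/3 + (4/3)·I. Substituting back brings back I: I = 4*exp(-3*x)*sin(4*x)/9 - exp(-3*x)*cos(4*x)/3 − (16/9)·I.
Solving for I: (1 + 16/9)·I equals the remaining terms, so I = (9/25)·(4*exp(-3*x)*sin(4*x)/9 - exp(-3*x)*cos(4*x)/3).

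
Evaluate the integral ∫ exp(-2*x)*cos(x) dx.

Let I denote the integral. Integrate by parts with u = cos(x), dv = exp(-2*x) dx, so v = -exp(-2*x)/2: I = -exp(-2*x)*cos(x)/2 − (1/2)·∫ exp(-2*x)*sin(x) dx.
Apply parts again with u = sin(x), dv = exp(-2*x) dx: ∫ exp(-2*x)*sin(x) dx = -exp(-2*x)*sin(x)/2 + (1/2)·I. Substituting back brings back I: I = exp(-2*x)*sin(x)/4 - exp(-2*x)*cos(x)/2 − (1/4)·I.
Solving for I: (1 + 1/4)·I equals the remaining terms, so I = (4/5)·(exp(-2*x)*sin(x)/4 - exp(-2*x)*cos(x)/2).

exp(-2*x)*sin(x)/5 - 2*exp(-2*x)*cos(x)/5 + C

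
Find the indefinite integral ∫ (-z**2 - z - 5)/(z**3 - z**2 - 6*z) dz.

Factor the denominator: z*(z - 3)*(z + 2).
Partial-fraction decomposition: -7/(10*(z + 2)) - 17/(15*(z - 3)) + 5/(6*z).
Integrate each term: A/(z−a) contributes A·log|z−a|.

5*log(z)/6 - 17*log(z - 3)/15 - 7*log(z + 2)/10 + C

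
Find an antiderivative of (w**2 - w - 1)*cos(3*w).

w**2*sin(3*w)/3 - w*sin(3*w)/3 + 2*w*cos(3*w)/9 - 11*sin(3*w)/27 - cos(3*w)/9 + C

Use integration by parts with u = w**2 - w - 1, dv = cos(3*w) dw, so v = sin(3*w)/3.
Apply parts 2 times (tabular method): alternate signs, differentiate u down to 0, integrate dv up.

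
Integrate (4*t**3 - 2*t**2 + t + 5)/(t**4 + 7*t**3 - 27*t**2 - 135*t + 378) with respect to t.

Factor the denominator: (t - 3)**2*(t + 6)*(t + 7).
Partial-fraction decomposition: 368/(25*(t + 7)) - 937/(81*(t + 6)) + 1717/(2025*(t - 3)) + 49/(45*(t - 3)**2).
Integrate each term; A/(t−a) gives A·log|t−a|; A/(t−a)² gives −A/(t−a).

1717*log(t - 3)/2025 - 937*log(t + 6)/81 + 368*log(t + 7)/25 - 49/(45*t - 135) + C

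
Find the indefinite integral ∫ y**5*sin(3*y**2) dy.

-y**4*cos(3*y**2)/6 + y**2*sin(3*y**2)/9 + cos(3*y**2)/27 + C

Let u = y², du = 2y dy; rewrite as (1/2)∫ u^2·sin(3u) du.
Now integrate by parts 2 times.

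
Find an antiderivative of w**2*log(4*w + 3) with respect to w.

w**3*log(4*w + 3)/3 - w**3/9 + w**2/8 - 3*w/16 + 9*log(4*w + 3)/64 + C

Use integration by parts with u = log(4*w + 3), dv = w**2 dw.
Then du = 4/(4*w + 3) dw and v = w**3/3.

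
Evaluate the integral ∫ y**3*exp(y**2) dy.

Let u = y², du = 2y dy; rewrite as (1/2)∫ u^1·exp(1u) du.
Now integrate by parts 1 time.

(y**2 - 1)*exp(y**2)/2 + C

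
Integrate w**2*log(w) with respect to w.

w**3*log(w)/3 - w**3/9 + C

Use integration by parts with u = log(w), dv = w**2 dw.
Then du = 1/w dw and v = w**3/3.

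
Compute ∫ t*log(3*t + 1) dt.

t**2*log(3*t + 1)/2 - t**2/4 + t/6 - log(3*t + 1)/18 + C

Use integration by parts with u = log(3*t + 1), dv = t dt.
Then du = 3/(3*t + 1) dt and v = t**2/2.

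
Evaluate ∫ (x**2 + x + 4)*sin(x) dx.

-x**2*cos(x) + 2*x*sin(x) - x*cos(x) + sin(x) - 2*cos(x) + C

Use integration by parts with u = x**2 + x + 4, dv = sin(x) dx, so v = -cos(x).
Apply parts 2 times (tabular method): alternate signs, differentiate u down to 0, integrate dv up.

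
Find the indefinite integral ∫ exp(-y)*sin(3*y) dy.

-exp(-y)*sin(3*y)/10 - 3*exp(-y)*cos(3*y)/10 + C

Let I denote the integral. Integrate by parts with u = sin(3*y), dv = exp(-y) dy, so v = -exp(-y): I = -exp(-y)*sin(3*y) + 3·∫ exp(-y)*cos(3*y) dy.
Apply parts again with u = cos(3*y), dv = exp(-y) dy: ∫ exp(-y)*cos(3*y) dy = -exp(-y)*cos(3*y) − 3·I. Substituting back brings back I: I = -exp(-y)*sin(3*y) - 3*exp(-y)*cos(3*y) − 9·I.
Solving for I: (1 + 9)·I equals the remaining terms, so I = (1/10)·(-exp(-y)*sin(3*y) - 3*exp(-y)*cos(3*y)).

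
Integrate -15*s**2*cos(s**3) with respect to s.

Let u = s**3, so du = (3*s**2) ds.
Rewriting, the integral becomes -5·∫ cos(u) du = -5·sin(u).
Substituting back, u = s**3.

-5*sin(s**3) + C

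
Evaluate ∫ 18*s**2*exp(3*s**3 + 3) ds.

Let u = 3*s**3 + 3, so du = (9*s**2) ds.
Rewriting, the integral becomes 2·∫ e^u du = 2·e^u.
Substituting back, u = 3*s**3 + 3.

2*exp(3*s**3 + 3) + C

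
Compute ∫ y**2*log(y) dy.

Use integration by parts with u = log(y), dv = y**2 dy.
Then du = 1/y dy and v = y**3/3.

y**3*log(y)/3 - y**3/9 + C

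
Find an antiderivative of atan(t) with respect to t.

t*atan(t) - log(t**2 + 1)/2 + C

Use integration by parts with u = arctan(t), dv = dt.
Then du = 1/(t**2 + 1) dt.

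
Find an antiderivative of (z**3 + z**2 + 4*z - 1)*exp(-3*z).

(-9*z**3 - 18*z**2 - 48*z - 7)*exp(-3*z)/27 + C

Use integration by parts with u = z**3 + z**2 + 4*z - 1, dv = exp(-3*z) dz, so v = -exp(-3*z)/3.
Apply parts 3 times (tabular method): alternate signs, differentiate u down to 0, integrate dv up.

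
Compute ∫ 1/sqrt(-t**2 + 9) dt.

Substitute t = 3·sin(θ), so dt = 3·cos(θ) dθ and the radical becomes sqrt(-t**2 + 9) = 3·cos(θ) by the Pythagorean identity.
Integrate the resulting trig expression in θ, then back-substitute θ = asin(t/3), sin(θ) = t/3, cos(θ) = sqrt(-t**2 + 9)/3 (absorbing any constant into C).

asin(t/3) + C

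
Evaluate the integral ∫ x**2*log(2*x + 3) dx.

Use integration by parts with u = log(2*x + 3), dv = x**2 dx.
Then du = 2/(2*x + 3) dx and v = x**3/3.

x**3*log(2*x + 3)/3 - x**3/9 + x**2/4 - 3*x/4 + 9*log(2*x + 3)/8 + C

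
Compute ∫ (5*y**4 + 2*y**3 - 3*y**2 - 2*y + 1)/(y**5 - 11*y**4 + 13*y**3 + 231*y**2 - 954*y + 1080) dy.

Factor the denominator: (y - 6)*(y - 4)*(y - 3)**2*(y + 5).
Partial-fraction decomposition: 937/(2112*(y + 5)) + 26159/(576*(y - 3)) + 427/(24*(y - 3)**2) - 451/(6*(y - 4)) + 6793/(198*(y - 6)).
Integrate each term; A/(y−a) gives A·log|y−a|; A/(y−a)² gives −A/(y−a).

6793*log(y - 6)/198 - 451*log(y - 4)/6 + 26159*log(y - 3)/576 + 937*log(y + 5)/2112 - 427/(24*y - 72) + C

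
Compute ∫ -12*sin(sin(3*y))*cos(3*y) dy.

4*cos(sin(3*y)) + C

Let u = sin(3*y), so du = (3*cos(3*y)) dy.
Rewriting, the integral becomes -4·∫ sin(u) du = -4·-cos(u).
Substituting back, u = sin(3*y).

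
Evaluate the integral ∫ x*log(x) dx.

x**2*log(x)/2 - x**2/4 + C

Use integration by parts with u = log(x), dv = x dx.
Then du = 1/x dx and v = x**2/2.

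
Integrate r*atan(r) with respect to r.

r**2*atan(r)/2 - r/2 + atan(r)/2 + C

Use integration by parts with u = arctan(r), dv = r dr.
Then du = 1/(r**2 + 1) dr.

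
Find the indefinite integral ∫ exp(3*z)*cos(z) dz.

exp(3*z)*sin(z)/10 + 3*exp(3*z)*cos(z)/10 + C

Let I denote the integral. Integrate by parts with u = cos(z), dv = exp(3*z) dz, so v = exp(3*z)/3: I = exp(3*z)*cos(z)/3 + (1/3)·∫ exp(3*z)*sin(z) dz.
Apply parts again with u = sin(z), dv = exp(3*z) dz: ∫ exp(3*z)*sin(z) dz = exp(3*z)*sin(z)/3 − (1/3)·I. Substituting back brings back I: I = exp(3*z)*sin(z)/9 + exp(3*z)*cos(z)/3 − (1/9)·I.
Solving for I: (1 + 1/9)·I equals the remaining terms, so I = (9/10)·(exp(3*z)*sin(z)/9 + exp(3*z)*cos(z)/3).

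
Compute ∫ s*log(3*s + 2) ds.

s**2*log(3*s + 2)/2 - s**2/4 + s/3 - 2*log(3*s + 2)/9 + C

Use integration by parts with u = log(3*s + 2), dv = s ds.
Then du = 3/(3*s + 2) ds and v = s**2/2.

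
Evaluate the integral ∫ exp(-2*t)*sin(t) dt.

Let I denote the integral. Integrate by parts with u = sin(t), dv = exp(-2*t) dt, so v = -exp(-2*t)/2: I = -exp(-2*t)*sin(t)/2 + (1/2)·∫ exp(-2*t)*cos(t) dt.
Apply parts again with u = cos(t), dv = exp(-2*t) dt: ∫ exp(-2*t)*cos(t) dt = -exp(-2*t)*cos(t)/2 − (1/2)·I. Substituting back brings back I: I = -exp(-2*t)*sin(t)/2 - exp(-2*t)*cos(t)/4 − (1/4)·I.
Solving for I: (1 + 1/4)·I equals the remaining terms, so I = (4/5)·(-exp(-2*t)*sin(t)/2 - exp(-2*t)*cos(t)/4).

-2*exp(-2*t)*sin(t)/5 - exp(-2*t)*cos(t)/5 + C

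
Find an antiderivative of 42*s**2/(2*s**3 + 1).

7*log(2*s**3 + 1) + C

Let u = 2*s**3 + 1, so du = (6*s**2) ds.
Rewriting, the integral becomes 7·∫ 1/u du = 7·log(u).
Substituting back, u = 2*s**3 + 1.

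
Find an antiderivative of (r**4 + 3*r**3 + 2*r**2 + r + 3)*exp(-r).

Use integration by parts with u = r**4 + 3*r**3 + 2*r**2 + r + 3, dv = exp(-r) dr, so v = -exp(-r).
Apply parts 4 times (tabular method): alternate signs, differentiate u down to 0, integrate dv up.

(-r**4 - 7*r**3 - 23*r**2 - 47*r - 50)*exp(-r) + C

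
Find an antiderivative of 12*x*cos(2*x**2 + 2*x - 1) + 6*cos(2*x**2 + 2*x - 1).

Let u = 2*x**2 + 2*x - 1, so du = (4*x + 2) dx.
Rewriting, the integral becomes 3·∫ cos(u) du = 3·sin(u).
Substituting back, u = 2*x**2 + 2*x - 1.

3*sin(2*x**2 + 2*x - 1) + C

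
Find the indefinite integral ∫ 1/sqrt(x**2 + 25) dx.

log(x + sqrt(x**2 + 25)) + C

Substitute x = 5·tan(θ), so dx = 5·sec(θ)^2 dθ and the radical becomes sqrt(x**2 + 25) = 5·sec(θ) by the Pythagorean identity.
Integrate the resulting trig expression in θ, then back-substitute tan(θ) = x/5, sec(θ) = sqrt(x**2 + 25)/5 (absorbing any constant into C).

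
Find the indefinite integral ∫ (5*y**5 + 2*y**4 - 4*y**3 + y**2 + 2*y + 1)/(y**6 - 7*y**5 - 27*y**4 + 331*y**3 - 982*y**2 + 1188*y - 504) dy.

Factor the denominator: (y - 6)*(y - 3)*(y - 2)**2*(y - 1)*(y + 7).
Partial-fraction decomposition: 15565/(16848*(y + 7)) + 7/(80*(y - 1)) + 16037/(1296*(y - 2)) + 169/(36*(y - 2)**2) - 257/(12*(y - 3)) + 40657/(3120*(y - 6)).
Integrate each term; A/(y−a) gives A·log|y−a|; A/(y−a)² gives −A/(y−a).

40657*log(y - 6)/3120 - 257*log(y - 3)/12 + 16037*log(y - 2)/1296 + 7*log(y - 1)/80 + 15565*log(y + 7)/16848 - 169/(36*y - 72) + C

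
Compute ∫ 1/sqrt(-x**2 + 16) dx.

asin(x/4) + C

Substitute x = 4·sin(θ), so dx = 4·cos(θ) dθ and the radical becomes sqrt(-x**2 + 16) = 4·cos(θ) by the Pythagorean identity.
Integrate the resulting trig expression in θ, then back-substitute θ = asin(x/4), sin(θ) = x/4, cos(θ) = sqrt(-x**2 + 16)/4 (absorbing any constant into C).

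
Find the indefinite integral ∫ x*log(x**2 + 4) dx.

Let u = x**2 + 4, so du = (2*x) dx.
The integral becomes (1/2)·∫ log(u) du; integrate by parts with u′=log(u), dv′=du.

x**2*log(x**2 + 4)/2 - x**2/2 + 2*log(x**2 + 4) + C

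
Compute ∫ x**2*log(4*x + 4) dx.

Use integration by parts with u = log(4*x + 4), dv = x**2 dx.
Then du = 4/(4*x + 4) dx and v = x**3/3.

x**3*log(4*x + 4)/3 - x**3/9 + x**2/6 - x/3 + log(x + 1)/3 + C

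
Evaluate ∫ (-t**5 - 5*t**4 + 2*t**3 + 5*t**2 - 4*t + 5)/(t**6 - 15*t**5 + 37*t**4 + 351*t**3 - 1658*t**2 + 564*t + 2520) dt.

-872*log(t - 7)/15 + 5415041*log(t - 6)/94864 + 79*log(t - 2)/1680 + log(t + 1)/588 + 25*log(t + 5)/10164 - 13663/(308*t - 1848) + C

Factor the denominator: (t - 7)*(t - 6)**2*(t - 2)*(t + 1)*(t + 5).
Partial-fraction decomposition: 25/(10164*(t + 5)) + 1/(588*(t + 1)) + 79/(1680*(t - 2)) + 5415041/(94864*(t - 6)) + 13663/(308*(t - 6)**2) - 872/(15*(t - 7)).
Integrate each term; A/(t−a) gives A·log|t−a|; A/(t−a)² gives −A/(t−a).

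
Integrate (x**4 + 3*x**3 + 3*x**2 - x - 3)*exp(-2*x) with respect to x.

(-4*x**4 - 20*x**3 - 42*x**2 - 38*x - 7)*exp(-2*x)/8 + C

Use integration by parts with u = x**4 + 3*x**3 + 3*x**2 - x - 3, dv = exp(-2*x) dx, so v = -exp(-2*x)/2.
Apply parts 4 times (tabular method): alternate signs, differentiate u down to 0, integrate dv up.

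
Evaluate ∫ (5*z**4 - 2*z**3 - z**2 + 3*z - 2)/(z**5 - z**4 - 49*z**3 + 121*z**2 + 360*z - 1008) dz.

Factor the denominator: (z - 4)**2*(z - 3)*(z + 3)*(z + 7).
Partial-fraction decomposition: 12619/(4840*(z + 7)) - 439/(1176*(z + 3)) + 349/(60*(z - 3)) - 18087/(5929*(z - 4)) + 1146/(77*(z - 4)**2).
Integrate each term; A/(z−a) gives A·log|z−a|; A/(z−a)² gives −A/(z−a).

-18087*log(z - 4)/5929 + 349*log(z - 3)/60 - 439*log(z + 3)/1176 + 12619*log(z + 7)/4840 - 1146/(77*z - 308) + C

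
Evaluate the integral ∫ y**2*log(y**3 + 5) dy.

Let u = y**3 + 5, so du = (3*y**2) dy.
The integral becomes (1/3)·∫ log(u) du; integrate by parts with u′=log(u), dv′=du.

y**3*log(y**3 + 5)/3 - y**3/3 + 5*log(y**3 + 5)/3 + C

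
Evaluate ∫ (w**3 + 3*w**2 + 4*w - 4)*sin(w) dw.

-w**3*cos(w) + 3*w**2*sin(w) - 3*w**2*cos(w) + 6*w*sin(w) + 2*w*cos(w) - 2*sin(w) + 10*cos(w) + C

Use integration by parts with u = w**3 + 3*w**2 + 4*w - 4, dv = sin(w) dw, so v = -cos(w).
Apply parts 3 times (tabular method): alternate signs, differentiate u down to 0, integrate dv up.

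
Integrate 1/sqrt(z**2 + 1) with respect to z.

Substitute z = tan(θ), so dz = sec(θ)^2 dθ and the radical becomes sqrt(z**2 + 1) = sec(θ) by the Pythagorean identity.
Integrate the resulting trig expression in θ, then back-substitute tan(θ) = z, sec(θ) = sqrt(z**2 + 1) (absorbing any constant into C).

log(z + sqrt(z**2 + 1)) + C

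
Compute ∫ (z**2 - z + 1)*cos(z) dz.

Use integration by parts with u = z**2 - z + 1, dv = cos(z) dz, so v = sin(z).
Apply parts 2 times (tabular method): alternate signs, differentiate u down to 0, integrate dv up.

z**2*sin(z) - z*sin(z) + 2*z*cos(z) - sin(z) - cos(z) + C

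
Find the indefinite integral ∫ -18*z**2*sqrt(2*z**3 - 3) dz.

Let u = 2*z**3 - 3, so du = (6*z**2) dz.
Rewriting, the integral becomes -3·∫ √u du = -3·(2/3)u^(3/2).
Substituting back, u = 2*z**3 - 3.

-2*(2*z**3 - 3)**(3/2) + C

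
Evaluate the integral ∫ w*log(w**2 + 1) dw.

w**2*log(w**2 + 1)/2 - w**2/2 + log(w**2 + 1)/2 + C

Let u = w**2 + 1, so du = (2*w) dw.
The integral becomes (1/2)·∫ log(u) du; integrate by parts with u′=log(u), dv′=du.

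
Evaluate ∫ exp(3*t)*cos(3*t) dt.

Let I denote the integral. Integrate by parts with u = cos(3*t), dv = exp(3*t) dt, so v = exp(3*t)/3: I = exp(3*t)*cos(3*t)/3 + ∫ exp(3*t)*sin(3*t) dt.
Apply parts again with u = sin(3*t), dv = exp(3*t) dt: ∫ exp(3*t)*sin(3*t) dt = exp(3*t)*sin(3*t)/3 − I. Substituting back brings back I: I = exp(3*t)*sin(3*t)/3 + exp(3*t)*cos(3*t)/3 − I.
Solving for I: (1 + 1)·I equals the remaining terms, so I = (1/2)·(exp(3*t)*sin(3*t)/3 + exp(3*t)*cos(3*t)/3).

exp(3*t)*sin(3*t)/6 + exp(3*t)*cos(3*t)/6 + C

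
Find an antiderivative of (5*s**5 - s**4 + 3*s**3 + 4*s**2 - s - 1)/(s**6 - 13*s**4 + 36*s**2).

Factor the denominator: s**2*(s - 3)*(s - 2)*(s + 2)*(s + 3).
Partial-fraction decomposition: 1339/(270*(s + 3)) - 183/(80*(s + 2)) - 181/(80*(s - 2)) + 1247/(270*(s - 3)) - 1/(36*s) - 1/(36*s**2).
Integrate each term; A/(s−a) gives A·log|s−a|; A/(s−a)² gives −A/(s−a).

-log(s)/36 + 1247*log(s - 3)/270 - 181*log(s - 2)/80 - 183*log(s + 2)/80 + 1339*log(s + 3)/270 + 1/(36*s) + C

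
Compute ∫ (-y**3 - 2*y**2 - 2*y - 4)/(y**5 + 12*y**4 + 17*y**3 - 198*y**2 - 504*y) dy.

log(y)/126 - 27*log(y - 4)/770 + 11*log(y + 3)/252 - 38*log(y + 6)/45 + 255*log(y + 7)/308 + C

Factor the denominator: y*(y - 4)*(y + 3)*(y + 6)*(y + 7).
Partial-fraction decomposition: 255/(308*(y + 7)) - 38/(45*(y + 6)) + 11/(252*(y + 3)) - 27/(770*(y - 4)) + 1/(126*y).
Integrate each term: A/(y−a) contributes A·log|y−a|.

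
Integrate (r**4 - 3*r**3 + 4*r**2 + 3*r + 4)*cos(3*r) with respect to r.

r**4*sin(3*r)/3 - r**3*sin(3*r) + 4*r**3*cos(3*r)/9 + 8*r**2*sin(3*r)/9 - r**2*cos(3*r) + 5*r*sin(3*r)/3 + 16*r*cos(3*r)/27 + 92*sin(3*r)/81 + 5*cos(3*r)/9 + C

Use integration by parts with u = r**4 - 3*r**3 + 4*r**2 + 3*r + 4, dv = cos(3*r) dr, so v = sin(3*r)/3.
Apply parts 4 times (tabular method): alternate signs, differentiate u down to 0, integrate dv up.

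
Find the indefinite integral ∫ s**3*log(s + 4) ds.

s**4*log(s + 4)/4 - s**4/16 + s**3/3 - 2*s**2 + 16*s - 64*log(s + 4) + C

Use integration by parts with u = log(s + 4), dv = s**3 ds.
Then du = 1/(s + 4) ds and v = s**4/4.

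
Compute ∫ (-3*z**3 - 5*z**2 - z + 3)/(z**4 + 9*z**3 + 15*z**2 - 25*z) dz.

Factor the denominator: z*(z - 1)*(z + 5)**2.
Partial-fraction decomposition: -407/(150*(z + 5)) + 43/(5*(z + 5)**2) - 1/(6*(z - 1)) - 3/(25*z).
Integrate each term; A/(z−a) gives A·log|z−a|; A/(z−a)² gives −A/(z−a).

-3*log(z)/25 - log(z - 1)/6 - 407*log(z + 5)/150 - 43/(5*z + 25) + C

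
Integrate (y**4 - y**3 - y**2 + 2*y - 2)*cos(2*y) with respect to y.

y**4*sin(2*y)/2 - y**3*sin(2*y)/2 + y**3*cos(2*y) - 2*y**2*sin(2*y) - 3*y**2*cos(2*y)/4 + 7*y*sin(2*y)/4 - 2*y*cos(2*y) + 7*cos(2*y)/8 + C

Use integration by parts with u = y**4 - y**3 - y**2 + 2*y - 2, dv = cos(2*y) dy, so v = sin(2*y)/2.
Apply parts 4 times (tabular method): alternate signs, differentiate u down to 0, integrate dv up.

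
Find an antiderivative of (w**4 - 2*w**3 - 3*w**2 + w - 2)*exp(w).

Use integration by parts with u = w**4 - 2*w**3 - 3*w**2 + w - 2, dv = exp(w) dw, so v = exp(w).
Apply parts 4 times (tabular method): alternate signs, differentiate u down to 0, integrate dv up.

(w**4 - 6*w**3 + 15*w**2 - 29*w + 27)*exp(w) + C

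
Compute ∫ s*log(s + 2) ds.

s**2*log(s + 2)/2 - s**2/4 + s - 2*log(s + 2) + C

Use integration by parts with u = log(s + 2), dv = s ds.
Then du = 1/(s + 2) ds and v = s**2/2.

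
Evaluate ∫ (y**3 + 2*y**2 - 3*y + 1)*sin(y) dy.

-y**3*cos(y) + 3*y**2*sin(y) - 2*y**2*cos(y) + 4*y*sin(y) + 9*y*cos(y) - 9*sin(y) + 3*cos(y) + C

Use integration by parts with u = y**3 + 2*y**2 - 3*y + 1, dv = sin(y) dy, so v = -cos(y).
Apply parts 3 times (tabular method): alternate signs, differentiate u down to 0, integrate dv up.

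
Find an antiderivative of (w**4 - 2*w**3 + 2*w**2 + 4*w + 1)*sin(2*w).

-w**4*cos(2*w)/2 + w**3*sin(2*w) + w**3*cos(2*w) - 3*w**2*sin(2*w)/2 + w**2*cos(2*w)/2 - w*sin(2*w)/2 - 7*w*cos(2*w)/2 + 7*sin(2*w)/4 - 3*cos(2*w)/4 + C

Use integration by parts with u = w**4 - 2*w**3 + 2*w**2 + 4*w + 1, dv = sin(2*w) dw, so v = -cos(2*w)/2.
Apply parts 4 times (tabular method): alternate signs, differentiate u down to 0, integrate dv up.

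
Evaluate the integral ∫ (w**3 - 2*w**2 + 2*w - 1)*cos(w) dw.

Use integration by parts with u = w**3 - 2*w**2 + 2*w - 1, dv = cos(w) dw, so v = sin(w).
Apply parts 3 times (tabular method): alternate signs, differentiate u down to 0, integrate dv up.

w**3*sin(w) - 2*w**2*sin(w) + 3*w**2*cos(w) - 4*w*sin(w) - 4*w*cos(w) + 3*sin(w) - 4*cos(w) + C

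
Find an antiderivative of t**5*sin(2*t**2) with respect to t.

Let u = t², du = 2t dt; rewrite as (1/2)∫ u^2·sin(2u) du.
Now integrate by parts 2 times.

-t**4*cos(2*t**2)/4 + t**2*sin(2*t**2)/4 + cos(2*t**2)/8 + C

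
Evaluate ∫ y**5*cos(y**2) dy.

Let u = y², du = 2y dy; rewrite as (1/2)∫ u^2·cos(1u) du.
Now integrate by parts 2 times.

y**4*sin(y**2)/2 + y**2*cos(y**2) - sin(y**2) + C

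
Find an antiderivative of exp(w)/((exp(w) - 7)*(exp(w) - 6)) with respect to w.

log(exp(w) - 7) - log(exp(w) - 6) + C

Let u = e^w, du = e^w dw.
The integral becomes ∫ du/((u-6)(u-7)); decompose into partial fractions.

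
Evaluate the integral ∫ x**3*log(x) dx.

x**4*log(x)/4 - x**4/16 + C

Use integration by parts with u = log(x), dv = x**3 dx.
Then du = 1/x dx and v = x**4/4.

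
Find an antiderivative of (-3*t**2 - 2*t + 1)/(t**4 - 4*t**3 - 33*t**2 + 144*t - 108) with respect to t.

-119*log(t - 6)/180 + 16*log(t - 3)/27 - 2*log(t - 1)/35 + 95*log(t + 6)/756 + C

Factor the denominator: (t - 6)*(t - 3)*(t - 1)*(t + 6).
Partial-fraction decomposition: 95/(756*(t + 6)) - 2/(35*(t - 1)) + 16/(27*(t - 3)) - 119/(180*(t - 6)).
Integrate each term: A/(t−a) contributes A·log|t−a|.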